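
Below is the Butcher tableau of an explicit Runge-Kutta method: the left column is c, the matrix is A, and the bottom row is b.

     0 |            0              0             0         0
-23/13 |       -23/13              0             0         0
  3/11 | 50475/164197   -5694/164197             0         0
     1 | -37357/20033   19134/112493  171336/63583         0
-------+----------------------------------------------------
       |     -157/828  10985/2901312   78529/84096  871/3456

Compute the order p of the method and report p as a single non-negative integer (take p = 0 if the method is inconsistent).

b = (-157/828, 10985/2901312, 78529/84096, 871/3456)
c = (0, -23/13, 3/11, 1)
Ac = (0, 0, 438/7139, 378/871)
Σ b_i: (-157/828)·1 + 10985/2901312·1 + 78529/84096·1 + 871/3456·1 = 1 ✓
b·c: 10985/2901312·(-23/13) + 78529/84096·3/11 + 871/3456·1 = 1/2 ✓
b·c²: 10985/2901312·529/169 + 78529/84096·9/121 + 871/3456·1 = 1/3 ✓
b·Ac: 78529/84096·438/7139 + 871/3456·378/871 = 1/6 ✓
b·c³: 10985/2901312·(-12167/2197) + 78529/84096·27/1331 + 871/3456·1 = 1/4 ✓
b·(c∘Ac): 78529/84096·1314/78529 + 871/3456·378/871 = 1/8 ✓
b·Ac²: 78529/84096·(-10074/92807) + 871/3456·8298/11323 = 1/12 ✓
b·A²c: 871/3456·144/871 = 1/24 ✓; 4 stages ⇒ order 4.

4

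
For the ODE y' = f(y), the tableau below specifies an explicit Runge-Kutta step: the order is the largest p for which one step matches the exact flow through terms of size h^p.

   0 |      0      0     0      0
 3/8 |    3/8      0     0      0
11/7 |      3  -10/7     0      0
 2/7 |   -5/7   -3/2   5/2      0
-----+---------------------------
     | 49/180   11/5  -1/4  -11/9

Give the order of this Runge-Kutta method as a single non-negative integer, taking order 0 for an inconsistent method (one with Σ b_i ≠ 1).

1

b = (49/180, 11/5, -1/4, -11/9)
c = (0, 3/8, 11/7, 2/7)
Ac = (0, 0, -15/28, 377/112)
Σ b_i: 49/180·1 + 11/5·1 + (-1/4)·1 + (-11/9)·1 = 1 ✓
b·c: 11/5·3/8 + (-1/4)·11/7 + (-11/9)·2/7 = 209/2520 ≠ 1/2 ⇒ order 1.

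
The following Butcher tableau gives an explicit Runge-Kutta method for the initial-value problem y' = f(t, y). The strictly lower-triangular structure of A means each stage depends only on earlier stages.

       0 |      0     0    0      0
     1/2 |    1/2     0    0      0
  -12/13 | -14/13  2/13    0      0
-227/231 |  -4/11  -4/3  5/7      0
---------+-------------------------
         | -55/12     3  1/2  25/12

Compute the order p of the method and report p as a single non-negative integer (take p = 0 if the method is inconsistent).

b = (-55/12, 3, 1/2, 25/12)
c = (0, 1/2, -12/13, -227/231)
Ac = (0, 0, 1/13, -362/273)
Σ b_i: (-55/12)·1 + 3·1 + 1/2·1 + 25/12·1 = 1 ✓
b·c: 3·1/2 + 1/2·(-12/13) + 25/12·(-227/231) = -36353/36036 ≠ 1/2 ⇒ order 1.

1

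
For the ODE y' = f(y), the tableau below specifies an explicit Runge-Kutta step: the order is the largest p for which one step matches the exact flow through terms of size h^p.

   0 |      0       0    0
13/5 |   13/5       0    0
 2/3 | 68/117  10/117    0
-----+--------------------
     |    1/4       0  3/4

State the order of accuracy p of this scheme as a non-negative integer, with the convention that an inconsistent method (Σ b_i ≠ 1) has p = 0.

3

b = (1/4, 0, 3/4)
c = (0, 13/5, 2/3)
Ac = (0, 0, 2/9)
Σ b_i: 1/4·1 + 3/4·1 = 1 ✓
b·c: 3/4·2/3 = 1/2 ✓
b·c²: 3/4·4/9 = 1/3 ✓
b·Ac: 3/4·2/9 = 1/6 ✓; 3 stages ⇒ order 3.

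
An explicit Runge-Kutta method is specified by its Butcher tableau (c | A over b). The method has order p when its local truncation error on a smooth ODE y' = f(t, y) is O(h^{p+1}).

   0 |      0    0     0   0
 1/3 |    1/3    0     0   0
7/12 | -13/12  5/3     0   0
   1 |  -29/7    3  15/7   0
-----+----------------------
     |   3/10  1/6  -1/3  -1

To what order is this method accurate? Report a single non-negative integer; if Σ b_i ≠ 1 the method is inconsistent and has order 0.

0

b = (3/10, 1/6, -1/3, -1)
c = (0, 1/3, 7/12, 1)
Ac = (0, 0, 5/9, 9/4)
Σ b_i: 3/10·1 + 1/6·1 + (-1/3)·1 + (-1)·1 = -13/15 ≠ 1 ⇒ order 0.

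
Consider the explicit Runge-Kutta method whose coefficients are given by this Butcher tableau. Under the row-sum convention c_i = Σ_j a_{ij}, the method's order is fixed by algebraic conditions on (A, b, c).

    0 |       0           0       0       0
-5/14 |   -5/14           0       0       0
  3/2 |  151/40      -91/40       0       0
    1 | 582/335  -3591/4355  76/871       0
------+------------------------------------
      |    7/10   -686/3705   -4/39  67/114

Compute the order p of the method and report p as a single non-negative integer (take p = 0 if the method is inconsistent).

b = (7/10, -686/3705, -4/39, 67/114)
c = (0, -5/14, 3/2, 1)
Ac = (0, 0, 13/16, 57/134)
Σ b_i: 7/10·1 + (-686/3705)·1 + (-4/39)·1 + 67/114·1 = 1 ✓
b·c: (-686/3705)·(-5/14) + (-4/39)·3/2 + 67/114·1 = 1/2 ✓
b·c²: (-686/3705)·25/196 + (-4/39)·9/4 + 67/114·1 = 1/3 ✓
b·Ac: (-4/39)·13/16 + 67/114·57/134 = 1/6 ✓
b·c³: (-686/3705)·(-125/2744) + (-4/39)·27/8 + 67/114·1 = 1/4 ✓
b·(c∘Ac): (-4/39)·39/32 + 67/114·57/134 = 1/8 ✓
b·Ac²: (-4/39)·(-65/224) + 67/114·171/1876 = 1/12 ✓
b·A²c: 67/114·19/268 = 1/24 ✓; 4 stages ⇒ order 4.

4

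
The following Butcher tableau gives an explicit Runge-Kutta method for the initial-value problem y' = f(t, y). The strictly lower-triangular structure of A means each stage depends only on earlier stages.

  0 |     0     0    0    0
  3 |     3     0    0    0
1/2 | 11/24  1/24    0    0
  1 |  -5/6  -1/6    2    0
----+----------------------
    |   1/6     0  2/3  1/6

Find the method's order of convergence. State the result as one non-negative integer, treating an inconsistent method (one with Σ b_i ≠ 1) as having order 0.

4

b = (1/6, 0, 2/3, 1/6)
c = (0, 3, 1/2, 1)
Ac = (0, 0, 1/8, 1/2)
Σ b_i: 1/6·1 + 2/3·1 + 1/6·1 = 1 ✓
b·c: 2/3·1/2 + 1/6·1 = 1/2 ✓
b·c²: 2/3·1/4 + 1/6·1 = 1/3 ✓
b·Ac: 2/3·1/8 + 1/6·1/2 = 1/6 ✓
b·c³: 2/3·1/8 + 1/6·1 = 1/4 ✓
b·(c∘Ac): 2/3·1/16 + 1/6·1/2 = 1/8 ✓
b·Ac²: 2/3·3/8 + 1/6·(-1) = 1/12 ✓
b·A²c: 1/6·1/4 = 1/24 ✓; 4 stages ⇒ order 4.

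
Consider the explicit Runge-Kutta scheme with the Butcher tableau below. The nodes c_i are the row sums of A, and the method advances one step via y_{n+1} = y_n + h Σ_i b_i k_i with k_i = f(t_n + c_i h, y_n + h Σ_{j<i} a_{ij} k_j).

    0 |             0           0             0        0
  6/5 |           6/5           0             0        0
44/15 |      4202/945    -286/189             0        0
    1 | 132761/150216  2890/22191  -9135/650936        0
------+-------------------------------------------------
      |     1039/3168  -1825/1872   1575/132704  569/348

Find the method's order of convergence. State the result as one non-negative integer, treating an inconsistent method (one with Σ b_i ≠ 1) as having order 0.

b = (1039/3168, -1825/1872, 1575/132704, 569/348)
c = (0, 6/5, 44/15, 1)
Ac = (0, 0, -572/315, 131/1138)
Σ b_i: 1039/3168·1 + (-1825/1872)·1 + 1575/132704·1 + 569/348·1 = 1 ✓
b·c: (-1825/1872)·6/5 + 1575/132704·44/15 + 569/348·1 = 1/2 ✓
b·c²: (-1825/1872)·36/25 + 1575/132704·1936/225 + 569/348·1 = 1/3 ✓
b·Ac: 1575/132704·(-572/315) + 569/348·131/1138 = 1/6 ✓
b·c³: (-1825/1872)·216/125 + 1575/132704·85184/3375 + 569/348·1 = 1/4 ✓
b·(c∘Ac): 1575/132704·(-25168/4725) + 569/348·131/1138 = 1/8 ✓
b·Ac²: 1575/132704·(-1144/525) + 569/348·38/569 = 1/12 ✓
b·A²c: 569/348·29/1138 = 1/24 ✓; 4 stages ⇒ order 4.

4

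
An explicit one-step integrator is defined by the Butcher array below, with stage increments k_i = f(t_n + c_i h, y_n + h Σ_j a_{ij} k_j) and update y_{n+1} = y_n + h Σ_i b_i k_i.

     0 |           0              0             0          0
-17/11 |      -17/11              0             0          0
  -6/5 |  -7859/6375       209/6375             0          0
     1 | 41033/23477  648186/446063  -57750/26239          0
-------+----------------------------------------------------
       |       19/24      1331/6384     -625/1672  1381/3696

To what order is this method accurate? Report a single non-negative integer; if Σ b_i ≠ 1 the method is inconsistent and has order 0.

4

b = (19/24, 1331/6384, -625/1672, 1381/3696)
c = (0, -17/11, -6/5, 1)
Ac = (0, 0, -19/375, 546/1381)
Σ b_i: 19/24·1 + 1331/6384·1 + (-625/1672)·1 + 1381/3696·1 = 1 ✓
b·c: 1331/6384·(-17/11) + (-625/1672)·(-6/5) + 1381/3696·1 = 1/2 ✓
b·c²: 1331/6384·289/121 + (-625/1672)·36/25 + 1381/3696·1 = 1/3 ✓
b·Ac: (-625/1672)·(-19/375) + 1381/3696·546/1381 = 1/6 ✓
b·c³: 1331/6384·(-4913/1331) + (-625/1672)·(-216/125) + 1381/3696·1 = 1/4 ✓
b·(c∘Ac): (-625/1672)·38/625 + 1381/3696·546/1381 = 1/8 ✓
b·Ac²: (-625/1672)·323/4125 + 1381/3696·4578/15191 = 1/12 ✓
b·A²c: 1381/3696·154/1381 = 1/24 ✓; 4 stages ⇒ order 4.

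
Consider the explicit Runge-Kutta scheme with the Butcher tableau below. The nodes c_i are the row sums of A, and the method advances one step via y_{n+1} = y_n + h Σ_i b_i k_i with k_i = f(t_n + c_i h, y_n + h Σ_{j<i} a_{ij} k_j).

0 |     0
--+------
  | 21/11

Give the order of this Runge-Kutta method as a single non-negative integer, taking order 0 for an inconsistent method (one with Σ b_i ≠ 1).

b = (21/11)
c = (0)
Σ b_i: 21/11·1 = 21/11 ≠ 1 ⇒ order 0.

0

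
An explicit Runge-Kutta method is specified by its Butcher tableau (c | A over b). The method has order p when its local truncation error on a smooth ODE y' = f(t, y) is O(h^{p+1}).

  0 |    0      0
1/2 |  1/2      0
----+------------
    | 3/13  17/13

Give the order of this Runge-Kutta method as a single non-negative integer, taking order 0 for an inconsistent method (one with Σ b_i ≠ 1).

0

b = (3/13, 17/13)
c = (0, 1/2)
Σ b_i: 3/13·1 + 17/13·1 = 20/13 ≠ 1 ⇒ order 0.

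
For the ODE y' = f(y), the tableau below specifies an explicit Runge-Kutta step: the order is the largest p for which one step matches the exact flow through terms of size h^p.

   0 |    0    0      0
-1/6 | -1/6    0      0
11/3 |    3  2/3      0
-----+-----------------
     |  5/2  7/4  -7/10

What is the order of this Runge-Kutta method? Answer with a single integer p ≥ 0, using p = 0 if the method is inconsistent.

0

b = (5/2, 7/4, -7/10)
c = (0, -1/6, 11/3)
Ac = (0, 0, -1/9)
Σ b_i: 5/2·1 + 7/4·1 + (-7/10)·1 = 71/20 ≠ 1 ⇒ order 0.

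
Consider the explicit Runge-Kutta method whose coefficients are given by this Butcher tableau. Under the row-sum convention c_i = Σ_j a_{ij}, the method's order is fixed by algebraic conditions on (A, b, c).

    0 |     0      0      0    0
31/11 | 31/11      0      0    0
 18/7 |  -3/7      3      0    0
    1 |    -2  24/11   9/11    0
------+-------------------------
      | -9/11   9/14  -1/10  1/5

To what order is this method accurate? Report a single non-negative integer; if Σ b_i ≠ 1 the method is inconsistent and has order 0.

b = (-9/11, 9/14, -1/10, 1/5)
c = (0, 31/11, 18/7, 1)
Ac = (0, 0, 93/11, 6990/847)
Σ b_i: (-9/11)·1 + 9/14·1 + (-1/10)·1 + 1/5·1 = -29/385 ≠ 1 ⇒ order 0.

0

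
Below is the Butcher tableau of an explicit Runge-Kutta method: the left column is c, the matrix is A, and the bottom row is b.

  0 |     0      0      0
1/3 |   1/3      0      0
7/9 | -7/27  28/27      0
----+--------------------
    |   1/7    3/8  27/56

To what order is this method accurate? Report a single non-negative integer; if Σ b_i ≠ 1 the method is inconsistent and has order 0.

b = (1/7, 3/8, 27/56)
c = (0, 1/3, 7/9)
Ac = (0, 0, 28/81)
Σ b_i: 1/7·1 + 3/8·1 + 27/56·1 = 1 ✓
b·c: 3/8·1/3 + 27/56·7/9 = 1/2 ✓
b·c²: 3/8·1/9 + 27/56·49/81 = 1/3 ✓
b·Ac: 27/56·28/81 = 1/6 ✓; 3 stages ⇒ order 3.

3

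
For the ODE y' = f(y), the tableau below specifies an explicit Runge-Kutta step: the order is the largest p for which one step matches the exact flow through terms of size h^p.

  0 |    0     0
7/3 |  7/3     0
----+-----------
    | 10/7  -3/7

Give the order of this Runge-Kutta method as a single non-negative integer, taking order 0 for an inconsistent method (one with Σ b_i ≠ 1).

b = (10/7, -3/7)
c = (0, 7/3)
Σ b_i: 10/7·1 + (-3/7)·1 = 1 ✓
b·c: (-3/7)·7/3 = -1 ≠ 1/2 ⇒ order 1.

1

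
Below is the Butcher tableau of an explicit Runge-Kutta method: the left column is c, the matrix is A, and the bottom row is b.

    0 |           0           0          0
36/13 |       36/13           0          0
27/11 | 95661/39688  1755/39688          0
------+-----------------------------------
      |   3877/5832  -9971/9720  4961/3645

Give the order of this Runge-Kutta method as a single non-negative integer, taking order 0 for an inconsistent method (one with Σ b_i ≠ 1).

b = (3877/5832, -9971/9720, 4961/3645)
c = (0, 36/13, 27/11)
Ac = (0, 0, 1215/9922)
Σ b_i: 3877/5832·1 + (-9971/9720)·1 + 4961/3645·1 = 1 ✓
b·c: (-9971/9720)·36/13 + 4961/3645·27/11 = 1/2 ✓
b·c²: (-9971/9720)·1296/169 + 4961/3645·729/121 = 1/3 ✓
b·Ac: 4961/3645·1215/9922 = 1/6 ✓; 3 stages ⇒ order 3.

3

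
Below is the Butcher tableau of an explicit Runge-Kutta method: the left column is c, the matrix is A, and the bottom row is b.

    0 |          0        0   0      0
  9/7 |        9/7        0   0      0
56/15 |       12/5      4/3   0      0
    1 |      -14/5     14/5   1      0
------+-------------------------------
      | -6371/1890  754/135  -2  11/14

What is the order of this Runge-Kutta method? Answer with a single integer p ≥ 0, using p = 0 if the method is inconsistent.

2

b = (-6371/1890, 754/135, -2, 11/14)
c = (0, 9/7, 56/15, 1)
Ac = (0, 0, 12/7, 22/3)
Σ b_i: (-6371/1890)·1 + 754/135·1 + (-2)·1 + 11/14·1 = 1 ✓
b·c: 754/135·9/7 + (-2)·56/15 + 11/14·1 = 1/2 ✓
b·c²: 754/135·81/49 + (-2)·3136/225 + 11/14·1 = -393751/22050 ≠ 1/3 ⇒ order 2.
b·Ac: (-2)·12/7 + 11/14·22/3 = 7/3 ≠ 1/6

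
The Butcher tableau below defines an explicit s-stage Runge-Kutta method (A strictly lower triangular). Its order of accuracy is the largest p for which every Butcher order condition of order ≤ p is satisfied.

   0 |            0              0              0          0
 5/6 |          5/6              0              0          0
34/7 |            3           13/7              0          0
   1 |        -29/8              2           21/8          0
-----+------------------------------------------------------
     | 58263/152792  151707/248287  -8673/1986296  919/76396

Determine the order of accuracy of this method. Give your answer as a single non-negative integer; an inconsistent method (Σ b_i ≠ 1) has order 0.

3

b = (58263/152792, 151707/248287, -8673/1986296, 919/76396)
c = (0, 5/6, 34/7, 1)
Ac = (0, 0, 65/42, 173/12)
Σ b_i: 58263/152792·1 + 151707/248287·1 + (-8673/1986296)·1 + 919/76396·1 = 1 ✓
b·c: 151707/248287·5/6 + (-8673/1986296)·34/7 + 919/76396·1 = 1/2 ✓
b·c²: 151707/248287·25/36 + (-8673/1986296)·1156/49 + 919/76396·1 = 1/3 ✓
b·Ac: (-8673/1986296)·65/42 + 919/76396·173/12 = 1/6 ✓
b·c³: 151707/248287·125/216 + (-8673/1986296)·39304/343 + 919/76396·1 = -1296775/9625896 ≠ 1/4 ⇒ order 3.
b·(c∘Ac): (-8673/1986296)·1105/147 + 919/76396·173/12 = 128897/916752 ≠ 1/8
b·Ac²: (-8673/1986296)·325/252 + 919/76396·3989/63 = 29110303/38503584 ≠ 1/12
b·A²c: 919/76396·65/16 = 59735/1222336 ≠ 1/24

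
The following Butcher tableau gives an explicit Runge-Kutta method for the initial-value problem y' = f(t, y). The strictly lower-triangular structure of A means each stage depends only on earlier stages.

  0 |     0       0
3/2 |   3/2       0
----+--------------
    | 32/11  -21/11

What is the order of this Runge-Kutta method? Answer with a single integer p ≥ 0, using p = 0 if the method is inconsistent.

1

b = (32/11, -21/11)
c = (0, 3/2)
Σ b_i: 32/11·1 + (-21/11)·1 = 1 ✓
b·c: (-21/11)·3/2 = -63/22 ≠ 1/2 ⇒ order 1.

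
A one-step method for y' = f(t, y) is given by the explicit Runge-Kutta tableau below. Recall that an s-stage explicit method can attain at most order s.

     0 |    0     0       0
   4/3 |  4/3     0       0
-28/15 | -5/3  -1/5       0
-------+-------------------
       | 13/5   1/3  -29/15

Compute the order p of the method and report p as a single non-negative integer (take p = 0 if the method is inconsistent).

b = (13/5, 1/3, -29/15)
c = (0, 4/3, -28/15)
Ac = (0, 0, -4/15)
Σ b_i: 13/5·1 + 1/3·1 + (-29/15)·1 = 1 ✓
b·c: 1/3·4/3 + (-29/15)·(-28/15) = 304/75 ≠ 1/2 ⇒ order 1.

1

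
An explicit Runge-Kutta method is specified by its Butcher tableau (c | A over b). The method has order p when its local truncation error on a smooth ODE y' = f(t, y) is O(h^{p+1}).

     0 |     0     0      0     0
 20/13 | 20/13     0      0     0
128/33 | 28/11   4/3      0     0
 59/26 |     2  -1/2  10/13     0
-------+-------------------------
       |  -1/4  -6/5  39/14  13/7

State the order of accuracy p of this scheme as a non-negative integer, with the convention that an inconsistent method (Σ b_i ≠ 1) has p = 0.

0

b = (-1/4, -6/5, 39/14, 13/7)
c = (0, 20/13, 128/33, 59/26)
Ac = (0, 0, 80/39, 950/429)
Σ b_i: (-1/4)·1 + (-6/5)·1 + 39/14·1 + 13/7·1 = 447/140 ≠ 1 ⇒ order 0.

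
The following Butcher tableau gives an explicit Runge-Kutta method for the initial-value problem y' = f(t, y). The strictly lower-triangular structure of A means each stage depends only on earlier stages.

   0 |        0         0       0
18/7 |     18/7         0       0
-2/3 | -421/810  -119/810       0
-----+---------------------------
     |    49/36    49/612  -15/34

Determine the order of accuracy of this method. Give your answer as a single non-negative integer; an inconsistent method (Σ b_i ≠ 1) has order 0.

b = (49/36, 49/612, -15/34)
c = (0, 18/7, -2/3)
Ac = (0, 0, -17/45)
Σ b_i: 49/36·1 + 49/612·1 + (-15/34)·1 = 1 ✓
b·c: 49/612·18/7 + (-15/34)·(-2/3) = 1/2 ✓
b·c²: 49/612·324/49 + (-15/34)·4/9 = 1/3 ✓
b·Ac: (-15/34)·(-17/45) = 1/6 ✓; 3 stages ⇒ order 3.

3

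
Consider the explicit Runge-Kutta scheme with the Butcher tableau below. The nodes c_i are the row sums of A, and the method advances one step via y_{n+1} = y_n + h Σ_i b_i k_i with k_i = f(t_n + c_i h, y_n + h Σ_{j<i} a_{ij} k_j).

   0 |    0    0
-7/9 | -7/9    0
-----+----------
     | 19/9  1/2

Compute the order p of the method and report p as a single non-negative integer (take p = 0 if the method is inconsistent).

b = (19/9, 1/2)
c = (0, -7/9)
Σ b_i: 19/9·1 + 1/2·1 = 47/18 ≠ 1 ⇒ order 0.

0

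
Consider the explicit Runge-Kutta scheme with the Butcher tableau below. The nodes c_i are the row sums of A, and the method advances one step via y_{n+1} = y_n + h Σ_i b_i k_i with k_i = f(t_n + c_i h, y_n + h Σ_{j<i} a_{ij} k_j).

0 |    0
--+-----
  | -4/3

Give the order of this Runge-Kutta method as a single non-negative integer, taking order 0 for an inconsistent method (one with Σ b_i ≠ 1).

b = (-4/3)
c = (0)
Σ b_i: (-4/3)·1 = -4/3 ≠ 1 ⇒ order 0.

0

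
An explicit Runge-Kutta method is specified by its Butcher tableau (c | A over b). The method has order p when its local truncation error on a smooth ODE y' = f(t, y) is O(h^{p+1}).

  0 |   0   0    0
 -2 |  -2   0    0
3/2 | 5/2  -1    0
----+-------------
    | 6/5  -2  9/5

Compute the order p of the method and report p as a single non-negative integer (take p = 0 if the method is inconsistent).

1

b = (6/5, -2, 9/5)
c = (0, -2, 3/2)
Ac = (0, 0, 2)
Σ b_i: 6/5·1 + (-2)·1 + 9/5·1 = 1 ✓
b·c: (-2)·(-2) + 9/5·3/2 = 67/10 ≠ 1/2 ⇒ order 1.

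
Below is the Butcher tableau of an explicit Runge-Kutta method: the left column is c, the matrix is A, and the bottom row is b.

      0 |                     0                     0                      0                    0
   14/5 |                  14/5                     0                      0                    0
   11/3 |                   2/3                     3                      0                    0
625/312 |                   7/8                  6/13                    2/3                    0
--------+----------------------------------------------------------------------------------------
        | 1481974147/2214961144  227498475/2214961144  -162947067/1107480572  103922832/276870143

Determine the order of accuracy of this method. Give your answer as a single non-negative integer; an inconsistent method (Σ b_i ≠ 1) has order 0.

b = (1481974147/2214961144, 227498475/2214961144, -162947067/1107480572, 103922832/276870143)
c = (0, 14/5, 11/3, 625/312)
Ac = (0, 0, 42/5, 2186/585)
Σ b_i: 1481974147/2214961144·1 + 227498475/2214961144·1 + (-162947067/1107480572)·1 + 103922832/276870143·1 = 1 ✓
b·c: 227498475/2214961144·14/5 + (-162947067/1107480572)·11/3 + 103922832/276870143·625/312 = 1/2 ✓
b·c²: 227498475/2214961144·196/25 + (-162947067/1107480572)·121/9 + 103922832/276870143·390625/97344 = 1/3 ✓
b·Ac: (-162947067/1107480572)·42/5 + 103922832/276870143·2186/585 = 1/6 ✓
b·c³: 227498475/2214961144·2744/125 + (-162947067/1107480572)·1331/27 + 103922832/276870143·244140625/30371328 = -933498006547/471182643360 ≠ 1/4 ⇒ order 3.
b·(c∘Ac): (-162947067/1107480572)·154/5 + 103922832/276870143·136625/18252 = -42910202431/24918312870 ≠ 1/8
b·Ac²: (-162947067/1107480572)·588/25 + 103922832/276870143·110402/8775 = 1429234817/1132650585 ≠ 1/12
b·A²c: 103922832/276870143·28/5 = 2909839296/1384350715 ≠ 1/24

3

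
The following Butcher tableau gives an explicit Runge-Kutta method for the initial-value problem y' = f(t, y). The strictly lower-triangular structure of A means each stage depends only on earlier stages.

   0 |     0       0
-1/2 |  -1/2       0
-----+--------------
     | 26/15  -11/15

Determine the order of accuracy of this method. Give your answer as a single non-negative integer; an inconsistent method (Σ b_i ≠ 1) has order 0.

1

b = (26/15, -11/15)
c = (0, -1/2)
Σ b_i: 26/15·1 + (-11/15)·1 = 1 ✓
b·c: (-11/15)·(-1/2) = 11/30 ≠ 1/2 ⇒ order 1.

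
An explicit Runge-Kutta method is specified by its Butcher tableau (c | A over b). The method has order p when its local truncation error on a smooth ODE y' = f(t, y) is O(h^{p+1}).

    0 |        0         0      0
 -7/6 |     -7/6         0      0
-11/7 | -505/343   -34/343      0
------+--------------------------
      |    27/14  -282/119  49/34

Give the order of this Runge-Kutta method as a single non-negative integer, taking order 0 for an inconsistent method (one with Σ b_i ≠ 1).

3

b = (27/14, -282/119, 49/34)
c = (0, -7/6, -11/7)
Ac = (0, 0, 17/147)
Σ b_i: 27/14·1 + (-282/119)·1 + 49/34·1 = 1 ✓
b·c: (-282/119)·(-7/6) + 49/34·(-11/7) = 1/2 ✓
b·c²: (-282/119)·49/36 + 49/34·121/49 = 1/3 ✓
b·Ac: 49/34·17/147 = 1/6 ✓; 3 stages ⇒ order 3.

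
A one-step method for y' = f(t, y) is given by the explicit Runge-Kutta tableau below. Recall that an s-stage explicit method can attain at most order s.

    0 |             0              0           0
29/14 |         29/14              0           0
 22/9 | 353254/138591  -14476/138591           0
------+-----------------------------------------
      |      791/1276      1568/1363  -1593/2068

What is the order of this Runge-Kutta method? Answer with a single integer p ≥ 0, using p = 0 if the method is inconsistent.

b = (791/1276, 1568/1363, -1593/2068)
c = (0, 29/14, 22/9)
Ac = (0, 0, -1034/4779)
Σ b_i: 791/1276·1 + 1568/1363·1 + (-1593/2068)·1 = 1 ✓
b·c: 1568/1363·29/14 + (-1593/2068)·22/9 = 1/2 ✓
b·c²: 1568/1363·841/196 + (-1593/2068)·484/81 = 1/3 ✓
b·Ac: (-1593/2068)·(-1034/4779) = 1/6 ✓; 3 stages ⇒ order 3.

3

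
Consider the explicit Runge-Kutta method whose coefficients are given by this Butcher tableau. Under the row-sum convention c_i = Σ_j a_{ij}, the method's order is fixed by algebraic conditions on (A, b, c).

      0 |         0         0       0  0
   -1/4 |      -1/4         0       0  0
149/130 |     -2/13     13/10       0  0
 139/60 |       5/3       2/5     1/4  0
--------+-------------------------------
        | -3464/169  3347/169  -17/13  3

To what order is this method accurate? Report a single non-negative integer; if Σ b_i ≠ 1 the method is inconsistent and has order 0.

b = (-3464/169, 3347/169, -17/13, 3)
c = (0, -1/4, 149/130, 139/60)
Ac = (0, 0, -13/40, 97/520)
Σ b_i: (-3464/169)·1 + 3347/169·1 + (-17/13)·1 + 3·1 = 1 ✓
b·c: 3347/169·(-1/4) + (-17/13)·149/130 + 3·139/60 = 1/2 ✓
b·c²: 3347/169·1/16 + (-17/13)·22201/16900 + 3·19321/3600 = 20591279/1318200 ≠ 1/3 ⇒ order 2.
b·Ac: (-17/13)·(-13/40) + 3·97/520 = 64/65 ≠ 1/6

2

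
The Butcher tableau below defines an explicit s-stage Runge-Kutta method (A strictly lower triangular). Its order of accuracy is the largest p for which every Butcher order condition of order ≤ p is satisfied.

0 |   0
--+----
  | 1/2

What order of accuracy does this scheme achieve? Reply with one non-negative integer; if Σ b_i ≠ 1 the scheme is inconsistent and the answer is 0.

b = (1/2)
c = (0)
Σ b_i: 1/2·1 = 1/2 ≠ 1 ⇒ order 0.

0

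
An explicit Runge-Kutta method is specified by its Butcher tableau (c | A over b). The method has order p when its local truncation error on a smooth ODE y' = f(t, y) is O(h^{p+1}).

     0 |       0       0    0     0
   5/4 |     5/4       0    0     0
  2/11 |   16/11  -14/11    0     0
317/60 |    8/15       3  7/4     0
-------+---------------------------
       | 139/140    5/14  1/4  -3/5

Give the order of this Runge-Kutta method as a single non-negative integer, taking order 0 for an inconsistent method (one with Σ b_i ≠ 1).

b = (139/140, 5/14, 1/4, -3/5)
c = (0, 5/4, 2/11, 317/60)
Ac = (0, 0, -35/22, 179/44)
Σ b_i: 139/140·1 + 5/14·1 + 1/4·1 + (-3/5)·1 = 1 ✓
b·c: 5/14·5/4 + 1/4·2/11 + (-3/5)·317/60 = -41243/15400 ≠ 1/2 ⇒ order 1.

1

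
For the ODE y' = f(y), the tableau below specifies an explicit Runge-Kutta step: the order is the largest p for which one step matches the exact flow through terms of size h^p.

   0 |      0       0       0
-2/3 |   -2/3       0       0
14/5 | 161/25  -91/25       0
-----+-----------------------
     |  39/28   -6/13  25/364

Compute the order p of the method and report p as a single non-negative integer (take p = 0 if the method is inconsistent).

3

b = (39/28, -6/13, 25/364)
c = (0, -2/3, 14/5)
Ac = (0, 0, 182/75)
Σ b_i: 39/28·1 + (-6/13)·1 + 25/364·1 = 1 ✓
b·c: (-6/13)·(-2/3) + 25/364·14/5 = 1/2 ✓
b·c²: (-6/13)·4/9 + 25/364·196/25 = 1/3 ✓
b·Ac: 25/364·182/75 = 1/6 ✓; 3 stages ⇒ order 3.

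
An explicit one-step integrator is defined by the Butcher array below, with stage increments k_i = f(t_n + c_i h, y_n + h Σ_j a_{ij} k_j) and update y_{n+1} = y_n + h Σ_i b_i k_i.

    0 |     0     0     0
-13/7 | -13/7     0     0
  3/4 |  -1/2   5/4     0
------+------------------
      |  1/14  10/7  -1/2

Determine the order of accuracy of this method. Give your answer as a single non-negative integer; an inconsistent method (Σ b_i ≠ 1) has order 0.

b = (1/14, 10/7, -1/2)
c = (0, -13/7, 3/4)
Ac = (0, 0, -65/28)
Σ b_i: 1/14·1 + 10/7·1 + (-1/2)·1 = 1 ✓
b·c: 10/7·(-13/7) + (-1/2)·3/4 = -1187/392 ≠ 1/2 ⇒ order 1.

1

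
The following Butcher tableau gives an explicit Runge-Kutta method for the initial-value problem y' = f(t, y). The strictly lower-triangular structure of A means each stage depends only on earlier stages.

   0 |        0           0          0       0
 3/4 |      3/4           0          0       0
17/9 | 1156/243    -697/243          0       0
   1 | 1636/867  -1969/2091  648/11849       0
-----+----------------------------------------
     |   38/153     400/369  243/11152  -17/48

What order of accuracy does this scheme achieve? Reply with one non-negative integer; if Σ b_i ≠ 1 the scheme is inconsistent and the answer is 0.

b = (38/153, 400/369, 243/11152, -17/48)
c = (0, 3/4, 17/9, 1)
Ac = (0, 0, -697/324, -41/68)
Σ b_i: 38/153·1 + 400/369·1 + 243/11152·1 + (-17/48)·1 = 1 ✓
b·c: 400/369·3/4 + 243/11152·17/9 + (-17/48)·1 = 1/2 ✓
b·c²: 400/369·9/16 + 243/11152·289/81 + (-17/48)·1 = 1/3 ✓
b·Ac: 243/11152·(-697/324) + (-17/48)·(-41/68) = 1/6 ✓
b·c³: 400/369·27/64 + 243/11152·4913/729 + (-17/48)·1 = 1/4 ✓
b·(c∘Ac): 243/11152·(-11849/2916) + (-17/48)·(-41/68) = 1/8 ✓
b·Ac²: 243/11152·(-697/432) + (-17/48)·(-91/272) = 1/12 ✓
b·A²c: (-17/48)·(-2/17) = 1/24 ✓; 4 stages ⇒ order 4.

4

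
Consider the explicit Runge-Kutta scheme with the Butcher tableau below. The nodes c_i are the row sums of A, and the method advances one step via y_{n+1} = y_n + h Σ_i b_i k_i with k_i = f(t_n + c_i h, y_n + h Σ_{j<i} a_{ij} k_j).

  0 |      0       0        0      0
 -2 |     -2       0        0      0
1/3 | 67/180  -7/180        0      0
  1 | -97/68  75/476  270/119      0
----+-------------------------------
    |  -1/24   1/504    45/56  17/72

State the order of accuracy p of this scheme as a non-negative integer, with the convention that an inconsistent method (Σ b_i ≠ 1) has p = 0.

4

b = (-1/24, 1/504, 45/56, 17/72)
c = (0, -2, 1/3, 1)
Ac = (0, 0, 7/90, 15/34)
Σ b_i: (-1/24)·1 + 1/504·1 + 45/56·1 + 17/72·1 = 1 ✓
b·c: 1/504·(-2) + 45/56·1/3 + 17/72·1 = 1/2 ✓
b·c²: 1/504·4 + 45/56·1/9 + 17/72·1 = 1/3 ✓
b·Ac: 45/56·7/90 + 17/72·15/34 = 1/6 ✓
b·c³: 1/504·(-8) + 45/56·1/27 + 17/72·1 = 1/4 ✓
b·(c∘Ac): 45/56·7/270 + 17/72·15/34 = 1/8 ✓
b·Ac²: 45/56·(-7/45) + 17/72·15/17 = 1/12 ✓
b·A²c: 17/72·3/17 = 1/24 ✓; 4 stages ⇒ order 4.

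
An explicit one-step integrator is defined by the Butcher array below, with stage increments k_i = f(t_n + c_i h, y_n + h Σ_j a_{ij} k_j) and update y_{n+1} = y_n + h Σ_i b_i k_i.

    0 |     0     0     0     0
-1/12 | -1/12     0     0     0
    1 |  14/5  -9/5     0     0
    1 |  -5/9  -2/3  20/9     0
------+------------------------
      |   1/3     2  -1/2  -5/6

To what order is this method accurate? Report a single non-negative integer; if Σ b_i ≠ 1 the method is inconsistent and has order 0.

b = (1/3, 2, -1/2, -5/6)
c = (0, -1/12, 1, 1)
Ac = (0, 0, 3/20, 41/18)
Σ b_i: 1/3·1 + 2·1 + (-1/2)·1 + (-5/6)·1 = 1 ✓
b·c: 2·(-1/12) + (-1/2)·1 + (-5/6)·1 = -3/2 ≠ 1/2 ⇒ order 1.

1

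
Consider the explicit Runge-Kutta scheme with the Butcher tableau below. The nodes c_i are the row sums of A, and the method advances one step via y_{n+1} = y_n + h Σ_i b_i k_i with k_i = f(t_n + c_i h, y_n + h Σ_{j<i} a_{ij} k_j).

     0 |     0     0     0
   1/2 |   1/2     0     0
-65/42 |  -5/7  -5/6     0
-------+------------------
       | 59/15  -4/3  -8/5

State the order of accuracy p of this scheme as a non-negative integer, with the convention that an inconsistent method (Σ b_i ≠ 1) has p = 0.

b = (59/15, -4/3, -8/5)
c = (0, 1/2, -65/42)
Ac = (0, 0, -5/12)
Σ b_i: 59/15·1 + (-4/3)·1 + (-8/5)·1 = 1 ✓
b·c: (-4/3)·1/2 + (-8/5)·(-65/42) = 38/21 ≠ 1/2 ⇒ order 1.

1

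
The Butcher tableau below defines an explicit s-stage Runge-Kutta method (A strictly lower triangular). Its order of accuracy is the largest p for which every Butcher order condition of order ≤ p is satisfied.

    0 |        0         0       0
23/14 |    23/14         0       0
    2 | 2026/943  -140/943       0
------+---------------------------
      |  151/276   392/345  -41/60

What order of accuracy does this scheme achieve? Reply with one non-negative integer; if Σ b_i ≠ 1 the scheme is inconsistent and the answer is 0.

b = (151/276, 392/345, -41/60)
c = (0, 23/14, 2)
Ac = (0, 0, -10/41)
Σ b_i: 151/276·1 + 392/345·1 + (-41/60)·1 = 1 ✓
b·c: 392/345·23/14 + (-41/60)·2 = 1/2 ✓
b·c²: 392/345·529/196 + (-41/60)·4 = 1/3 ✓
b·Ac: (-41/60)·(-10/41) = 1/6 ✓; 3 stages ⇒ order 3.

3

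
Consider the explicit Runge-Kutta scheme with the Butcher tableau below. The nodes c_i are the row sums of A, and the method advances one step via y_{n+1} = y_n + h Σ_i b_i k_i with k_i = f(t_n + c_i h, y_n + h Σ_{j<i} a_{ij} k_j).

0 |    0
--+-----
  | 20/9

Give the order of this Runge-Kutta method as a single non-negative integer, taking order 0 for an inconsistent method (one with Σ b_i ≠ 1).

b = (20/9)
c = (0)
Σ b_i: 20/9·1 = 20/9 ≠ 1 ⇒ order 0.

0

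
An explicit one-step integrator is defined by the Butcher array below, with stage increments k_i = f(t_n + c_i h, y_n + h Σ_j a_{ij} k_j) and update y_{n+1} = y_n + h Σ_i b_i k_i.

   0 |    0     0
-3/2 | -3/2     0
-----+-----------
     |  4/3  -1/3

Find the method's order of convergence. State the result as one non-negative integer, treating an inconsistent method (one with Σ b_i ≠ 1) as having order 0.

2

b = (4/3, -1/3)
c = (0, -3/2)
Σ b_i: 4/3·1 + (-1/3)·1 = 1 ✓
b·c: (-1/3)·(-3/2) = 1/2 ✓; 2 stages ⇒ order 2.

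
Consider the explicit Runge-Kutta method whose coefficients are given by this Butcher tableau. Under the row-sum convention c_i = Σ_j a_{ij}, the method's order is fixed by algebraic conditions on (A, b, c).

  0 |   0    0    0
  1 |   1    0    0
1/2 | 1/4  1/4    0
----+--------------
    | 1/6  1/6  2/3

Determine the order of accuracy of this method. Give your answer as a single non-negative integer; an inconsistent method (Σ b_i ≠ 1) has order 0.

b = (1/6, 1/6, 2/3)
c = (0, 1, 1/2)
Ac = (0, 0, 1/4)
Σ b_i: 1/6·1 + 1/6·1 + 2/3·1 = 1 ✓
b·c: 1/6·1 + 2/3·1/2 = 1/2 ✓
b·c²: 1/6·1 + 2/3·1/4 = 1/3 ✓
b·Ac: 2/3·1/4 = 1/6 ✓; 3 stages ⇒ order 3.

3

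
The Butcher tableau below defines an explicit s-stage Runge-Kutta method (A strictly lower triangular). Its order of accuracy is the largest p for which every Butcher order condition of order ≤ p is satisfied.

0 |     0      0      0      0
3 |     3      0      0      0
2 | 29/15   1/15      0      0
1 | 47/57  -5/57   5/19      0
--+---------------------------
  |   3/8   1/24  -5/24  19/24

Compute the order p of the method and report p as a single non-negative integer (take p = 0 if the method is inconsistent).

4

b = (3/8, 1/24, -5/24, 19/24)
c = (0, 3, 2, 1)
Ac = (0, 0, 1/5, 5/19)
Σ b_i: 3/8·1 + 1/24·1 + (-5/24)·1 + 19/24·1 = 1 ✓
b·c: 1/24·3 + (-5/24)·2 + 19/24·1 = 1/2 ✓
b·c²: 1/24·9 + (-5/24)·4 + 19/24·1 = 1/3 ✓
b·Ac: (-5/24)·1/5 + 19/24·5/19 = 1/6 ✓
b·c³: 1/24·27 + (-5/24)·8 + 19/24·1 = 1/4 ✓
b·(c∘Ac): (-5/24)·2/5 + 19/24·5/19 = 1/8 ✓
b·Ac²: (-5/24)·3/5 + 19/24·5/19 = 1/12 ✓
b·A²c: 19/24·1/19 = 1/24 ✓; 4 stages ⇒ order 4.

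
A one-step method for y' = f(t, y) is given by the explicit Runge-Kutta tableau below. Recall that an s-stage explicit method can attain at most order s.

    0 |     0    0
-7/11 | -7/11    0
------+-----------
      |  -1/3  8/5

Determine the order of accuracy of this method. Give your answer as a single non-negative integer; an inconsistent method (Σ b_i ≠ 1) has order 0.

0

b = (-1/3, 8/5)
c = (0, -7/11)
Σ b_i: (-1/3)·1 + 8/5·1 = 19/15 ≠ 1 ⇒ order 0.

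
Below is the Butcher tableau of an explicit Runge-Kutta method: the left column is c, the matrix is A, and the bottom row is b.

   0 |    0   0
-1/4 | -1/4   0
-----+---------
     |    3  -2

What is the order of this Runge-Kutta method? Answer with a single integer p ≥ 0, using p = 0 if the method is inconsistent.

b = (3, -2)
c = (0, -1/4)
Σ b_i: 3·1 + (-2)·1 = 1 ✓
b·c: (-2)·(-1/4) = 1/2 ✓; 2 stages ⇒ order 2.

2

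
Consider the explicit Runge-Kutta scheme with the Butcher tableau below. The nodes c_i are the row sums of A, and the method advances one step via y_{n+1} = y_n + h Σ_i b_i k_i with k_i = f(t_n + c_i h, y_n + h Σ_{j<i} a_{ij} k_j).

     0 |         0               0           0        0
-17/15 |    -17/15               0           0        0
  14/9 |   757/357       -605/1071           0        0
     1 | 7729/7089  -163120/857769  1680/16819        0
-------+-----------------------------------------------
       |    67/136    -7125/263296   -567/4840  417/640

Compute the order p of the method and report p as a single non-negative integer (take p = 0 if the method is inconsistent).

b = (67/136, -7125/263296, -567/4840, 417/640)
c = (0, -17/15, 14/9, 1)
Ac = (0, 0, 121/189, 464/1251)
Σ b_i: 67/136·1 + (-7125/263296)·1 + (-567/4840)·1 + 417/640·1 = 1 ✓
b·c: (-7125/263296)·(-17/15) + (-567/4840)·14/9 + 417/640·1 = 1/2 ✓
b·c²: (-7125/263296)·289/225 + (-567/4840)·196/81 + 417/640·1 = 1/3 ✓
b·Ac: (-567/4840)·121/189 + 417/640·464/1251 = 1/6 ✓
b·c³: (-7125/263296)·(-4913/3375) + (-567/4840)·2744/729 + 417/640·1 = 1/4 ✓
b·(c∘Ac): (-567/4840)·242/243 + 417/640·464/1251 = 1/8 ✓
b·Ac²: (-567/4840)·(-2057/2835) + 417/640·(-16/6255) = 1/12 ✓
b·A²c: 417/640·80/1251 = 1/24 ✓; 4 stages ⇒ order 4.

4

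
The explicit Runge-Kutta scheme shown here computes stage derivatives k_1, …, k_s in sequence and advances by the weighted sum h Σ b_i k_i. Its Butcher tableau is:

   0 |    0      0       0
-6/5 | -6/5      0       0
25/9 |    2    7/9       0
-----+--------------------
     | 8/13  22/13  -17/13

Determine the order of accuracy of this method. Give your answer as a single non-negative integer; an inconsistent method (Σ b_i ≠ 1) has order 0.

b = (8/13, 22/13, -17/13)
c = (0, -6/5, 25/9)
Ac = (0, 0, -14/15)
Σ b_i: 8/13·1 + 22/13·1 + (-17/13)·1 = 1 ✓
b·c: 22/13·(-6/5) + (-17/13)·25/9 = -3313/585 ≠ 1/2 ⇒ order 1.

1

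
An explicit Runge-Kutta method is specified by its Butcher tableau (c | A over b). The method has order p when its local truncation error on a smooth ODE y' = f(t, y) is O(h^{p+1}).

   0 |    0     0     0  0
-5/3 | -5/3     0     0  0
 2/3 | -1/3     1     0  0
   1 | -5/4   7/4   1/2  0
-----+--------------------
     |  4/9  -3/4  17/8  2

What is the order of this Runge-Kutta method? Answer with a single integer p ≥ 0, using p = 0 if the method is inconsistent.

b = (4/9, -3/4, 17/8, 2)
c = (0, -5/3, 2/3, 1)
Ac = (0, 0, -5/3, -31/12)
Σ b_i: 4/9·1 + (-3/4)·1 + 17/8·1 + 2·1 = 275/72 ≠ 1 ⇒ order 0.

0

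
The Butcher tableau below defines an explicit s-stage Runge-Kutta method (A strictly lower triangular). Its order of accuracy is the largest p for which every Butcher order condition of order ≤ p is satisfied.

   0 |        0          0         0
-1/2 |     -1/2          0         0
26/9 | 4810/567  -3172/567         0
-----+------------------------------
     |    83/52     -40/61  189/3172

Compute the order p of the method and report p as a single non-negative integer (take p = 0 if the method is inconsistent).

b = (83/52, -40/61, 189/3172)
c = (0, -1/2, 26/9)
Ac = (0, 0, 1586/567)
Σ b_i: 83/52·1 + (-40/61)·1 + 189/3172·1 = 1 ✓
b·c: (-40/61)·(-1/2) + 189/3172·26/9 = 1/2 ✓
b·c²: (-40/61)·1/4 + 189/3172·676/81 = 1/3 ✓
b·Ac: 189/3172·1586/567 = 1/6 ✓; 3 stages ⇒ order 3.

3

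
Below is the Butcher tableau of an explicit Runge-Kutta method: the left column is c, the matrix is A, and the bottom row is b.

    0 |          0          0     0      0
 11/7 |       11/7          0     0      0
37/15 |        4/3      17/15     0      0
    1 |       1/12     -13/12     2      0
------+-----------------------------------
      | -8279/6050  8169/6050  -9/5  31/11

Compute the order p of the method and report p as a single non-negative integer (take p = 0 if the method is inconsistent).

b = (-8279/6050, 8169/6050, -9/5, 31/11)
c = (0, 11/7, 37/15, 1)
Ac = (0, 0, 187/105, 1357/420)
Σ b_i: (-8279/6050)·1 + 8169/6050·1 + (-9/5)·1 + 31/11·1 = 1 ✓
b·c: 8169/6050·11/7 + (-9/5)·37/15 + 31/11·1 = 1/2 ✓
b·c²: 8169/6050·121/49 + (-9/5)·1369/225 + 31/11·1 = -92391/19250 ≠ 1/3 ⇒ order 2.
b·Ac: (-9/5)·187/105 + 31/11·1357/420 = 19469/3300 ≠ 1/6

2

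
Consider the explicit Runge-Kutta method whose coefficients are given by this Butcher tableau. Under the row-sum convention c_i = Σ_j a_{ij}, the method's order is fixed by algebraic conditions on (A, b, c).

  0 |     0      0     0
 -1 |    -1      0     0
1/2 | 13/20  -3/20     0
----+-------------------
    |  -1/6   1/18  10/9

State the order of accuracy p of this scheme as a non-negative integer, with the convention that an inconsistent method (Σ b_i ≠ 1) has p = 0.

3

b = (-1/6, 1/18, 10/9)
c = (0, -1, 1/2)
Ac = (0, 0, 3/20)
Σ b_i: (-1/6)·1 + 1/18·1 + 10/9·1 = 1 ✓
b·c: 1/18·(-1) + 10/9·1/2 = 1/2 ✓
b·c²: 1/18·1 + 10/9·1/4 = 1/3 ✓
b·Ac: 10/9·3/20 = 1/6 ✓; 3 stages ⇒ order 3.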